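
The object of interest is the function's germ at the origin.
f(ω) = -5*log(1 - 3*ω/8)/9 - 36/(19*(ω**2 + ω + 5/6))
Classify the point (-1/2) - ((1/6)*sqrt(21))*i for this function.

The denominator factor ω**2 + ω + 5/6 vanishes at (-1/2) - ((1/6)*sqrt(21))*i and appears to the power 1; the numerator there equals -36/19, nonzero, and no other factor vanishes.
The branch terms are analytic at this point.
Hence a pole whose order is the multiplicity, 1.

The point is a pole of order 1.


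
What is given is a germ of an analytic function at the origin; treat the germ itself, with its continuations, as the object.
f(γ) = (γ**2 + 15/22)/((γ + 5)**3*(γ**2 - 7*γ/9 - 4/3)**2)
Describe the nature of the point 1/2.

Denominator factors: γ**2 - 7*γ/9 - 4/3 = -53/36 at γ = 1/2; γ + 5 = 11/2 at γ = 1/2 — none vanishes.
So the germ continues analytically to 1/2.

The point is a regular point.


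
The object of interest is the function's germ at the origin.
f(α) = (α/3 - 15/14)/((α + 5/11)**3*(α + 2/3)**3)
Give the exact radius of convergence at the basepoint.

The radius of convergence is 5/11.

Denominator factor (α + 2/3)^3: pole of order 3 at -2/3, modulus 2/3.
Denominator factor (α + 5/11)^3: pole of order 3 at -5/11, modulus 5/11.
The radius of convergence is the smallest modulus among the singular points: 5/11.


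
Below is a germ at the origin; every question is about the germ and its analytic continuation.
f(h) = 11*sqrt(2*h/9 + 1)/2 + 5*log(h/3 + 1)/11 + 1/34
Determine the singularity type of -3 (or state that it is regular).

The point is a logarithmic branch point.

The term (5/11)*log(1 - h/(-3)) has argument 1 - -3/(-3) = 0 at -3: a logarithmic (infinitely-sheeted) branch point; the remaining terms are analytic or single-valued there.


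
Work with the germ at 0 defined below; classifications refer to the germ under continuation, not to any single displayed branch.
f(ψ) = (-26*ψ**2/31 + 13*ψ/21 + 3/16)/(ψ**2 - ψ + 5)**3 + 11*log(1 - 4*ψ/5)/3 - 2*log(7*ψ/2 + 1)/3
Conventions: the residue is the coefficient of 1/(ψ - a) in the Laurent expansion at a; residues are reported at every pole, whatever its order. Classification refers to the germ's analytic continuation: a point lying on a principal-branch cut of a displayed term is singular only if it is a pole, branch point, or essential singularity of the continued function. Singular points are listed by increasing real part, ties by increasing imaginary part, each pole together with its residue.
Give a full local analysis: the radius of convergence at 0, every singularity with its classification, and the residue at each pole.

Radius of convergence at 0: 2/7.
At -2/7: a logarithmic branch point.
At (1/2) - ((1/2)*sqrt(19))*i: a pole of order 3; residue -((10839/11907224)*sqrt(19))*i.
At (1/2) + ((1/2)*sqrt(19))*i: a pole of order 3; residue ((10839/11907224)*sqrt(19))*i.
At 5/4: a logarithmic branch point.

Denominator factor (ψ**2 - ψ + 5)^3: discriminant -19, complex-conjugate roots (1/2) + ((1/2)*sqrt(19))*i and (1/2) - ((1/2)*sqrt(19))*i; poles of order 3, moduli sqrt(5) and sqrt(5).
Branch term (11/3)*log(1 - ψ/(5/4)): its argument vanishes at ψ = 5/4, a logarithmic branch point, modulus 5/4.
Branch term (-2/3)*log(1 - ψ/(-2/7)): its argument vanishes at ψ = -2/7, a logarithmic branch point, modulus 2/7.
The radius of convergence is the smallest modulus among the singular points: 2/7.
The branch terms are analytic at (1/2) - ((1/2)*sqrt(19))*i and contribute nothing to the residue; only the rational part matters.
The factor ψ**2 - ψ + 5 splits as (ψ - a)(ψ - a') with a = (1/2) - ((1/2)*sqrt(19))*i, a' = (1/2) + ((1/2)*sqrt(19))*i. At the order-3 pole a set g(ψ) = (ψ - a)^3*(rational part) = [-26*ψ**2/31 + 13*ψ/21 + 3/16] / (ψ - a')^3.
Order-3 pole: residue = g''(a)/2; g''((1/2) - ((1/2)*sqrt(19))*i) = -((10839/5953612)*sqrt(19))*i, so the residue is -((10839/11907224)*sqrt(19))*i.
The branch terms are analytic at (1/2) + ((1/2)*sqrt(19))*i and contribute nothing to the residue; only the rational part matters.
The factor ψ**2 - ψ + 5 splits as (ψ - a)(ψ - a') with a = (1/2) + ((1/2)*sqrt(19))*i, a' = (1/2) - ((1/2)*sqrt(19))*i. At the order-3 pole a set g(ψ) = (ψ - a)^3*(rational part) = [-26*ψ**2/31 + 13*ψ/21 + 3/16] / (ψ - a')^3.
Order-3 pole: residue = g''(a)/2; g''((1/2) + ((1/2)*sqrt(19))*i) = ((10839/5953612)*sqrt(19))*i, so the residue is ((10839/11907224)*sqrt(19))*i.
List the singular points by increasing real part (a conjugate pair: the negative imaginary part first).


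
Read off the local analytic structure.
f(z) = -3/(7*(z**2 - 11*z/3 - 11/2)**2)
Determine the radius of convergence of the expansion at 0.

The radius of convergence is -11/6 + (1/6)*sqrt(319).

Denominator factor (z**2 - 11*z/3 - 11/2)^2: discriminant 319/9, real irrational roots 11/6 + (1/6)*sqrt(319) and 11/6 - (1/6)*sqrt(319); poles of order 2, moduli 11/6 + (1/6)*sqrt(319) and -11/6 + (1/6)*sqrt(319).
The radius of convergence is the smallest modulus among the singular points: -11/6 + (1/6)*sqrt(319).


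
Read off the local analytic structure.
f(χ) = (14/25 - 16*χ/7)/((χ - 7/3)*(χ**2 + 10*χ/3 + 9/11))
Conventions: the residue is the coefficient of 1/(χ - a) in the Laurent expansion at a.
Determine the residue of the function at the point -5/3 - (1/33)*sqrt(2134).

The factor χ**2 + 10*χ/3 + 9/11 splits as (χ - a)(χ - a') with a = -5/3 - (1/33)*sqrt(2134), a' = -5/3 + (1/33)*sqrt(2134). At the order-1 pole a set g(χ) = (χ - a)*f(χ) = [(14/25 - 16*χ/7)/(χ - 7/3)] / (χ - a').
Simple pole: residue = g(a) at a = -5/3 - (1/33)*sqrt(2134), which is 5907/34750 + (84453/11797625)*sqrt(2134).

The residue is 5907/34750 + (84453/11797625)*sqrt(2134).


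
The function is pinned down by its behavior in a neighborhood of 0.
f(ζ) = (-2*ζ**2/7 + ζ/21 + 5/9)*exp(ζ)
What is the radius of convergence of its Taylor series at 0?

The factor exp(ζ) is entire and contributes no finite singular point.
The polynomial part has no poles.
No finite singular points: the Taylor series at 0 converges everywhere.

The radius of convergence is infinite.


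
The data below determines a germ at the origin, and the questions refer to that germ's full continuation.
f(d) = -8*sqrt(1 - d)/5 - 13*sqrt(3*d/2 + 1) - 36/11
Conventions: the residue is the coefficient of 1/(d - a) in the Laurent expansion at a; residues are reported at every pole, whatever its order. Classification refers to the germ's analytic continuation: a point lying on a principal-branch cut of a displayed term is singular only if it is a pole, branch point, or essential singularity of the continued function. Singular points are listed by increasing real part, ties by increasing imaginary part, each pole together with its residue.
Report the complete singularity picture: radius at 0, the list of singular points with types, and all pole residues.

Radius of convergence at 0: 2/3.
At -2/3: an algebraic (square-root) branch point.
At 1: an algebraic (square-root) branch point.

Branch term (-8/5)*sqrt(1 - d/(1)): its argument vanishes at d = 1, a square-root branch point, modulus 1.
Branch term (-13)*sqrt(1 - d/(-2/3)): its argument vanishes at d = -2/3, a square-root branch point, modulus 2/3.
The radius of convergence is the smallest modulus among the singular points: 2/3.
List the singular points by increasing real part (a conjugate pair: the negative imaginary part first).


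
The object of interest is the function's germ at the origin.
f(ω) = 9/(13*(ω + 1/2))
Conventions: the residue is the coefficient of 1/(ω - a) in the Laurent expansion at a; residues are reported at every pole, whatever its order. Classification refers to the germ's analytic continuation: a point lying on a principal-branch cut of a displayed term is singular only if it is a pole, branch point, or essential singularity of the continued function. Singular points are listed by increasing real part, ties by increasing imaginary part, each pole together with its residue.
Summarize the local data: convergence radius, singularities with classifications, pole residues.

Radius of convergence at 0: 1/2.
At -1/2: a pole of order 1; residue 9/13.

Denominator factor (ω + 1/2): pole of order 1 at -1/2, modulus 1/2.
The radius of convergence is the smallest modulus among the singular points: 1/2.
At the order-1 pole -1/2 set g(ω) = (ω - (-1/2))*f(ω) = 9/13.
Simple pole: residue = g(a) at a = -1/2, which is 9/13.


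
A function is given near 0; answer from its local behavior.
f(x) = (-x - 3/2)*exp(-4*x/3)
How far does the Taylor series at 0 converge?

The radius of convergence is infinite.

The factor exp(-4*x/3) is entire and contributes no finite singular point.
The polynomial part has no poles.
No finite singular points: the Taylor series at 0 converges everywhere.


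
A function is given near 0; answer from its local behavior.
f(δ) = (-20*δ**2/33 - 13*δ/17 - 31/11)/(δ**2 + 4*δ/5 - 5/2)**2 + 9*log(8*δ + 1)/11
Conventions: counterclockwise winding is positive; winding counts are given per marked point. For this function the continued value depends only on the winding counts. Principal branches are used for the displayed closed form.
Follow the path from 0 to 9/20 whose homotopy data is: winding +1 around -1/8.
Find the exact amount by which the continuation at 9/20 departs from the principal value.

The rational part is single-valued and drops out of the difference; each branch term changes only by its own monodromy.
(9/11)*log(1 - δ/(-1/8)): each positive loop around -1/8 adds 2*pi*i to the log, so winding +1 contributes (9/11)*(1)*2*pi*i = (18/11)*pi*i.
Summing the contributions at δ = 9/20 gives (18/11)*pi*i.

Continued minus principal equals (18/11)*pi*i.


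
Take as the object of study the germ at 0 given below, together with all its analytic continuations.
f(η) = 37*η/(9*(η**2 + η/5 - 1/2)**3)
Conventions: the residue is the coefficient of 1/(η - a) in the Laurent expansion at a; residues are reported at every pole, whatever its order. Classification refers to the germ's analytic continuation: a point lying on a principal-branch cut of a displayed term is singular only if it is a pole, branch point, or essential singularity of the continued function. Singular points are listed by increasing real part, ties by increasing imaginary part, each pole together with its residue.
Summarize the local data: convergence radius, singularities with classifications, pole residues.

Radius of convergence at 0: -1/10 + (1/10)*sqrt(51).
At -1/10 - (1/10)*sqrt(51): a pole of order 3; residue (23125/397953)*sqrt(51).
At -1/10 + (1/10)*sqrt(51): a pole of order 3; residue -(23125/397953)*sqrt(51).


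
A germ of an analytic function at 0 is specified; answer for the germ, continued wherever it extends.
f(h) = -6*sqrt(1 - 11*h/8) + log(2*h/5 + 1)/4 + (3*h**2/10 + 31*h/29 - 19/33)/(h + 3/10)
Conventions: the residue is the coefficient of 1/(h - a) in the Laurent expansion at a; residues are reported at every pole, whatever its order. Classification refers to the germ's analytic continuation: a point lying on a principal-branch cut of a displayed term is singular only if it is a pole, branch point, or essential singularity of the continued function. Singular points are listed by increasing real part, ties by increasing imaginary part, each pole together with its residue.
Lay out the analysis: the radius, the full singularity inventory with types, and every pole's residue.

Radius of convergence at 0: 3/10.
At -5/2: a logarithmic branch point.
At -3/10: a pole of order 1; residue -832061/957000.
At 8/11: an algebraic (square-root) branch point.

Denominator factor (h + 3/10): pole of order 1 at -3/10, modulus 3/10.
Branch term (1/4)*log(1 - h/(-5/2)): its argument vanishes at h = -5/2, a logarithmic branch point, modulus 5/2.
Branch term (-6)*sqrt(1 - h/(8/11)): its argument vanishes at h = 8/11, a square-root branch point, modulus 8/11.
The radius of convergence is the smallest modulus among the singular points: 3/10.
The branch terms are analytic at -3/10 and contribute nothing to the residue; only the rational part matters.
At the order-1 pole -3/10 set g(h) = (h - (-3/10))*(rational part) = 3*h**2/10 + 31*h/29 - 19/33.
Simple pole: residue = g(a) at a = -3/10, which is -832061/957000.
List the singular points by increasing real part (a conjugate pair: the negative imaginary part first).


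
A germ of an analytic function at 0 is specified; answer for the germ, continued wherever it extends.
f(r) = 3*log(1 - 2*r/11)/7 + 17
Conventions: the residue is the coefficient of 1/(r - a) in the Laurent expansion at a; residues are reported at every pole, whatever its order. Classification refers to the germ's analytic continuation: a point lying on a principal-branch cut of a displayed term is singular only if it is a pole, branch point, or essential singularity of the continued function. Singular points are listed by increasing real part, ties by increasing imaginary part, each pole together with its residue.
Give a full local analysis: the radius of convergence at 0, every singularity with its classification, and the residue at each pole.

Radius of convergence at 0: 11/2.
At 11/2: a logarithmic branch point.

Branch term (3/7)*log(1 - r/(11/2)): its argument vanishes at r = 11/2, a logarithmic branch point, modulus 11/2.
The radius of convergence is the smallest modulus among the singular points: 11/2.


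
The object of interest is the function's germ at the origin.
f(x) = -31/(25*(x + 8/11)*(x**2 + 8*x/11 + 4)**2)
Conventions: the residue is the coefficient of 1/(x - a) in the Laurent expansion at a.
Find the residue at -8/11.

At the order-1 pole -8/11 set g(x) = (x - (-8/11))*f(x) = -31/(25*(x**2 + 8*x/11 + 4)**2).
Simple pole: residue = g(a) at a = -8/11, which is -31/400.

The residue is -31/400.


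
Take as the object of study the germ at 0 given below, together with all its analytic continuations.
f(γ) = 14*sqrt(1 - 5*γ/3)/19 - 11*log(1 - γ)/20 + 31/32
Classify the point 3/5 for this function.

The term (14/19)*sqrt(1 - γ/(3/5)) has argument 1 - 3/5/(3/5) = 0 at 3/5: a square-root (algebraic, two-sheeted) branch point; the remaining terms are analytic or single-valued there.

The point is an algebraic (square-root) branch point.


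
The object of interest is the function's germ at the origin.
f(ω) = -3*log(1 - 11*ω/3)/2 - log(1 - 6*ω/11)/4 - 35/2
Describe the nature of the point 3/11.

The point is a logarithmic branch point.

The term (-3/2)*log(1 - ω/(3/11)) has argument 1 - 3/11/(3/11) = 0 at 3/11: a logarithmic (infinitely-sheeted) branch point; the remaining terms are analytic or single-valued there.


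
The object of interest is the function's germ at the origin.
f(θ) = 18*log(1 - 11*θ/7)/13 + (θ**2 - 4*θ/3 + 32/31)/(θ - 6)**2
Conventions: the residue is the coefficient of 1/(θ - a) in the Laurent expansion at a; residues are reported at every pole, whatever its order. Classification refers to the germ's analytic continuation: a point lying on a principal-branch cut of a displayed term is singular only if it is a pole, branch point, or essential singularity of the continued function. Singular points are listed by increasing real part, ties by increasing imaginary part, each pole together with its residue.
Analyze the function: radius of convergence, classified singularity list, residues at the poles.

Denominator factor (θ - 6)^2: pole of order 2 at 6, modulus 6.
Branch term (18/13)*log(1 - θ/(7/11)): its argument vanishes at θ = 7/11, a logarithmic branch point, modulus 7/11.
The radius of convergence is the smallest modulus among the singular points: 7/11.
The branch term is analytic at 6 and contributes nothing to the residue; only the rational part matters.
At the order-2 pole 6 set g(θ) = (θ - (6))^2*(rational part) = θ**2 - 4*θ/3 + 32/31.
Order-2 pole: residue = g'(a); g'(6) = 32/3, so the residue is 32/3.
List the singular points by increasing real part (a conjugate pair: the negative imaginary part first).

Radius of convergence at 0: 7/11.
At 7/11: a logarithmic branch point.
At 6: a pole of order 2; residue 32/3.


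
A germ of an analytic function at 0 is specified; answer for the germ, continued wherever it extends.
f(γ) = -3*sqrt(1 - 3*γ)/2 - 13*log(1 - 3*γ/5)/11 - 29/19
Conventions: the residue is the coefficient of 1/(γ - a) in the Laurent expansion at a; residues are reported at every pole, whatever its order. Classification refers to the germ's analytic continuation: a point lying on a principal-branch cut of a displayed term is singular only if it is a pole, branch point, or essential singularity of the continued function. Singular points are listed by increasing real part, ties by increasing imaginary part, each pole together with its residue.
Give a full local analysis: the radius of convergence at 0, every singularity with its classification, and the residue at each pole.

Radius of convergence at 0: 1/3.
At 1/3: an algebraic (square-root) branch point.
At 5/3: a logarithmic branch point.

Branch term (-13/11)*log(1 - γ/(5/3)): its argument vanishes at γ = 5/3, a logarithmic branch point, modulus 5/3.
Branch term (-3/2)*sqrt(1 - γ/(1/3)): its argument vanishes at γ = 1/3, a square-root branch point, modulus 1/3.
The radius of convergence is the smallest modulus among the singular points: 1/3.
List the singular points by increasing real part (a conjugate pair: the negative imaginary part first).


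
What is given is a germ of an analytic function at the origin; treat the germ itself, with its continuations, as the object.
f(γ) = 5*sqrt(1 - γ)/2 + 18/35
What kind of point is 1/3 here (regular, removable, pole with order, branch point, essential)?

The point is a regular point.

There is no denominator, hence no pole anywhere.
Branch term sqrt(1 - γ/(1)): argument at 1/3 is 2/3, nonzero, so 1/3 is not its branch point (a point on a principal cut is still regular for the continued germ).
So the germ continues analytically to 1/3.


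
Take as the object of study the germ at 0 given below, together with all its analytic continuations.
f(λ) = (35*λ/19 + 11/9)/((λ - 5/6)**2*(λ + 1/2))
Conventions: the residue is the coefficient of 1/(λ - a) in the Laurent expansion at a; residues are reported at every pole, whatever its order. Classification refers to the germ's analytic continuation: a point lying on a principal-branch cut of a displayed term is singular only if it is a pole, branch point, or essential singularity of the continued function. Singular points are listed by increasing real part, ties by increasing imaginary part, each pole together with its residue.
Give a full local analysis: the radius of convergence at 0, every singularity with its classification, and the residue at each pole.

Denominator factor (λ - 5/6)^2: pole of order 2 at 5/6, modulus 5/6.
Denominator factor (λ + 1/2): pole of order 1 at -1/2, modulus 1/2.
The radius of convergence is the smallest modulus among the singular points: 1/2.
At the order-1 pole -1/2 set g(λ) = (λ - (-1/2))*f(λ) = (35*λ/19 + 11/9)/(λ - 5/6)**2.
Simple pole: residue = g(a) at a = -1/2, which is 103/608.
At the order-2 pole 5/6 set g(λ) = (λ - (5/6))^2*f(λ) = (35*λ/19 + 11/9)/(λ + 1/2).
Order-2 pole: residue = g'(a); g'(5/6) = -103/608, so the residue is -103/608.
List the singular points by increasing real part (a conjugate pair: the negative imaginary part first).

Radius of convergence at 0: 1/2.
At -1/2: a pole of order 1; residue 103/608.
At 5/6: a pole of order 2; residue -103/608.


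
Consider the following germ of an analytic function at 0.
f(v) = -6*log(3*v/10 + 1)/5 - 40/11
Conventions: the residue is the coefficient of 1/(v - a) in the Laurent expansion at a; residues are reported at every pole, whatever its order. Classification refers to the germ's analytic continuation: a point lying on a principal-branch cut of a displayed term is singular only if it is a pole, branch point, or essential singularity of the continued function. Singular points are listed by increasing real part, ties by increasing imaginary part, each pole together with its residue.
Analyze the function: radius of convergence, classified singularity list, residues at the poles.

Branch term (-6/5)*log(1 - v/(-10/3)): its argument vanishes at v = -10/3, a logarithmic branch point, modulus 10/3.
The radius of convergence is the smallest modulus among the singular points: 10/3.

Radius of convergence at 0: 10/3.
At -10/3: a logarithmic branch point.


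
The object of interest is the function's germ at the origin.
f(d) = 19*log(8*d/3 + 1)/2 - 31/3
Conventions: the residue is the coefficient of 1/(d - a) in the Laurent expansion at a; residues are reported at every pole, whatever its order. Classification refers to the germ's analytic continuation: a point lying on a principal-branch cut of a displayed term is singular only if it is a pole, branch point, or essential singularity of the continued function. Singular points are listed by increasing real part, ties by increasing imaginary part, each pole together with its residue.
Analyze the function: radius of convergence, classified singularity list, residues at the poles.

Radius of convergence at 0: 3/8.
At -3/8: a logarithmic branch point.

Branch term (19/2)*log(1 - d/(-3/8)): its argument vanishes at d = -3/8, a logarithmic branch point, modulus 3/8.
The radius of convergence is the smallest modulus among the singular points: 3/8.


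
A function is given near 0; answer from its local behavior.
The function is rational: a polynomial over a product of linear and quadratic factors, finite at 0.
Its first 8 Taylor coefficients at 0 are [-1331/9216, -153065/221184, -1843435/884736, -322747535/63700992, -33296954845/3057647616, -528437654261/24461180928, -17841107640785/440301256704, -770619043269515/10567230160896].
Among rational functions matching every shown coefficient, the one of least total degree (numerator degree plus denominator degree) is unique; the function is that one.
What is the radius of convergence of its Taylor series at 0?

No rational of total degree below 5 reproduces all 8 coefficients; solving the [0/5] Pade equations on them gives f(h) = 1/(2*(h - 3)**2*(h - 8/11)**3), whose expansion matches every shown term.
Denominator factor (h - 8/11)^3: pole of order 3 at 8/11, modulus 8/11.
Denominator factor (h - 3)^2: pole of order 2 at 3, modulus 3.
The radius of convergence is the smallest modulus among the singular points: 8/11.

The radius of convergence is 8/11.


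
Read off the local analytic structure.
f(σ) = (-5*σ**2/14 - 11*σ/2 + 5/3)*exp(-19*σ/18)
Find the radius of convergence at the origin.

The factor exp(-19*σ/18) is entire and contributes no finite singular point.
The polynomial part has no poles.
No finite singular points: the Taylor series at 0 converges everywhere.

The radius of convergence is infinite.


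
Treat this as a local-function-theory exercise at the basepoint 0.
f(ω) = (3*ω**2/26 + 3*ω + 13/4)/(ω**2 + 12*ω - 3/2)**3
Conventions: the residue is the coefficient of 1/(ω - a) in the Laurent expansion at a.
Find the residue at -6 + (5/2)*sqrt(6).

The residue is -(313/2925000)*sqrt(6).


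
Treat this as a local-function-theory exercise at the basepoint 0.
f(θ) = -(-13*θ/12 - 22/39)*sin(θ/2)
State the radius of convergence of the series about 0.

The factor -sin(θ/2) is entire and contributes no finite singular point.
The polynomial part has no poles.
No finite singular points: the Taylor series at 0 converges everywhere.

The radius of convergence is infinite.


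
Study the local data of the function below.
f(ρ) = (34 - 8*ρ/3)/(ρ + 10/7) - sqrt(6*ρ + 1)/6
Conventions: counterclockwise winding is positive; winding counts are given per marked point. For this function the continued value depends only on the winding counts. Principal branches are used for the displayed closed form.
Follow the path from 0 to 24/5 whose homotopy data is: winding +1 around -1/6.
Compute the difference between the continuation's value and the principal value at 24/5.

Continued minus principal equals (1/15)*sqrt(745).

The rational part is single-valued and drops out of the difference; each branch term changes only by its own monodromy.
(-1/6)*sqrt(1 - ρ/(-1/6)): winding +1 is odd, the square root flips sign, contributing -2*(-1/6)*sqrt(1 - (24/5)/(-1/6)) = -2*(-1/6)*sqrt(149/5) = (1/15)*sqrt(745).
Summing the contributions at ρ = 24/5 gives (1/15)*sqrt(745).


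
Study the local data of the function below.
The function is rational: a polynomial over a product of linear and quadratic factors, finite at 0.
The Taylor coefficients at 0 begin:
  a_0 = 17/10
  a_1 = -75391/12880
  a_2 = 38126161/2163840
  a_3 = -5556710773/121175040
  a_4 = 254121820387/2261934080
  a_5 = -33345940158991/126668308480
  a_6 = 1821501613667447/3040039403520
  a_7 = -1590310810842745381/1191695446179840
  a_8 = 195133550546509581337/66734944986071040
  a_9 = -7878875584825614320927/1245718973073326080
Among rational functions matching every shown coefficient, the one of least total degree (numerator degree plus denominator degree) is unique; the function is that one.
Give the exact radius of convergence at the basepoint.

No rational of total degree below 8 reproduces all 10 coefficients; solving the [2/6] Pade equations on them gives f(σ) = (-2*σ**2/3 + 33*σ/23 - 34/5)/((σ**2 - 3*σ/2 - 4)*(σ**2 - 10*σ/7 - 1)**2), whose expansion matches every shown term.
Denominator factor (σ**2 - 10*σ/7 - 1)^2: discriminant 296/49, real irrational roots 5/7 + (1/7)*sqrt(74) and 5/7 - (1/7)*sqrt(74); poles of order 2, moduli 5/7 + (1/7)*sqrt(74) and -5/7 + (1/7)*sqrt(74).
Denominator factor (σ**2 - 3*σ/2 - 4): discriminant 73/4, real irrational roots 3/4 + (1/4)*sqrt(73) and 3/4 - (1/4)*sqrt(73); poles of order 1, moduli 3/4 + (1/4)*sqrt(73) and -3/4 + (1/4)*sqrt(73).
The radius of convergence is the smallest modulus among the singular points: -5/7 + (1/7)*sqrt(74).

The radius of convergence is -5/7 + (1/7)*sqrt(74).


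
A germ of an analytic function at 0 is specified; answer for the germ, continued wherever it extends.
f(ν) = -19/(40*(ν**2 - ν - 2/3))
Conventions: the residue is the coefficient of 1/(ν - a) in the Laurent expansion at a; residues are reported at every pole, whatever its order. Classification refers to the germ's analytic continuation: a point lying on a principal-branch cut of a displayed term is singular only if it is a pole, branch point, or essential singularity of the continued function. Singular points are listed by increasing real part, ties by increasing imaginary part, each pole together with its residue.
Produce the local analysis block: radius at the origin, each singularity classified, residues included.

Denominator factor (ν**2 - ν - 2/3): discriminant 11/3, real irrational roots 1/2 + (1/6)*sqrt(33) and 1/2 - (1/6)*sqrt(33); poles of order 1, moduli 1/2 + (1/6)*sqrt(33) and -1/2 + (1/6)*sqrt(33).
The radius of convergence is the smallest modulus among the singular points: -1/2 + (1/6)*sqrt(33).
The factor ν**2 - ν - 2/3 splits as (ν - a)(ν - a') with a = 1/2 - (1/6)*sqrt(33), a' = 1/2 + (1/6)*sqrt(33). At the order-1 pole a set g(ν) = (ν - a)*f(ν) = [-19/40] / (ν - a').
Simple pole: residue = g(a) at a = 1/2 - (1/6)*sqrt(33), which is (19/440)*sqrt(33).
The factor ν**2 - ν - 2/3 splits as (ν - a)(ν - a') with a = 1/2 + (1/6)*sqrt(33), a' = 1/2 - (1/6)*sqrt(33). At the order-1 pole a set g(ν) = (ν - a)*f(ν) = [-19/40] / (ν - a').
Simple pole: residue = g(a) at a = 1/2 + (1/6)*sqrt(33), which is -(19/440)*sqrt(33).
List the singular points by increasing real part (a conjugate pair: the negative imaginary part first).

Radius of convergence at 0: -1/2 + (1/6)*sqrt(33).
At 1/2 - (1/6)*sqrt(33): a pole of order 1; residue (19/440)*sqrt(33).
At 1/2 + (1/6)*sqrt(33): a pole of order 1; residue -(19/440)*sqrt(33).


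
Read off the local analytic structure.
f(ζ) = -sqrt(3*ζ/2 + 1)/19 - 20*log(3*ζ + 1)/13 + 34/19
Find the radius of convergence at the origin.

The radius of convergence is 1/3.

Branch term (-1/19)*sqrt(1 - ζ/(-2/3)): its argument vanishes at ζ = -2/3, a square-root branch point, modulus 2/3.
Branch term (-20/13)*log(1 - ζ/(-1/3)): its argument vanishes at ζ = -1/3, a logarithmic branch point, modulus 1/3.
The radius of convergence is the smallest modulus among the singular points: 1/3.


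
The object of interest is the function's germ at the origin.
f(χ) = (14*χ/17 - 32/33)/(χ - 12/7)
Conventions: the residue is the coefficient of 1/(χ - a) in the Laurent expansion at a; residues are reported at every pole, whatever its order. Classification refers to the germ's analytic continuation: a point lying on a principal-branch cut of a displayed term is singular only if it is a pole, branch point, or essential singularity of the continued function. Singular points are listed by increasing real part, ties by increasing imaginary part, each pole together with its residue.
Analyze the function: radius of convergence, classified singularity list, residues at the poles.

Denominator factor (χ - 12/7): pole of order 1 at 12/7, modulus 12/7.
The radius of convergence is the smallest modulus among the singular points: 12/7.
At the order-1 pole 12/7 set g(χ) = (χ - (12/7))*f(χ) = 14*χ/17 - 32/33.
Simple pole: residue = g(a) at a = 12/7, which is 248/561.

Radius of convergence at 0: 12/7.
At 12/7: a pole of order 1; residue 248/561.


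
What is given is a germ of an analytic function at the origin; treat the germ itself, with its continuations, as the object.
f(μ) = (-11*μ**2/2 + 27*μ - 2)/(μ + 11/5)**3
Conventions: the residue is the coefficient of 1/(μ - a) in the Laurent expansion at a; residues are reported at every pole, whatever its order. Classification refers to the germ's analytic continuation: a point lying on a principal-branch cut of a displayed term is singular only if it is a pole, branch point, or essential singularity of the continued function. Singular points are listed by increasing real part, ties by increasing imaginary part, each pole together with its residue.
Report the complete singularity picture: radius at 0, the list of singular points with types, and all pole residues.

Radius of convergence at 0: 11/5.
At -11/5: a pole of order 3; residue -11/2.

Denominator factor (μ + 11/5)^3: pole of order 3 at -11/5, modulus 11/5.
The radius of convergence is the smallest modulus among the singular points: 11/5.
At the order-3 pole -11/5 set g(μ) = (μ - (-11/5))^3*f(μ) = -11*μ**2/2 + 27*μ - 2.
Order-3 pole: residue = g''(a)/2; g''(-11/5) = -11, so the residue is -11/2.


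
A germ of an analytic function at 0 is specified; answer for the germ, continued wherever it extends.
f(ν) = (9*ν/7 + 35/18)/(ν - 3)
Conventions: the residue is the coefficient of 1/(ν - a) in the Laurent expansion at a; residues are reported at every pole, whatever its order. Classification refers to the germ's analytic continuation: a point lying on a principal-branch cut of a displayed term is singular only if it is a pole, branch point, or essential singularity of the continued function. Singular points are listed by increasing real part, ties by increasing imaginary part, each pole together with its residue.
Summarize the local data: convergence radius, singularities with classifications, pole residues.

Radius of convergence at 0: 3.
At 3: a pole of order 1; residue 731/126.

Denominator factor (ν - 3): pole of order 1 at 3, modulus 3.
The radius of convergence is the smallest modulus among the singular points: 3.
At the order-1 pole 3 set g(ν) = (ν - (3))*f(ν) = 9*ν/7 + 35/18.
Simple pole: residue = g(a) at a = 3, which is 731/126.


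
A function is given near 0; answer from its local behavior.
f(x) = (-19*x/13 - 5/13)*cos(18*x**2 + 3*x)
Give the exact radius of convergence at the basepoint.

The factor cos(18*x**2 + 3*x) is entire and contributes no finite singular point.
The polynomial part has no poles.
No finite singular points: the Taylor series at 0 converges everywhere.

The radius of convergence is infinite.


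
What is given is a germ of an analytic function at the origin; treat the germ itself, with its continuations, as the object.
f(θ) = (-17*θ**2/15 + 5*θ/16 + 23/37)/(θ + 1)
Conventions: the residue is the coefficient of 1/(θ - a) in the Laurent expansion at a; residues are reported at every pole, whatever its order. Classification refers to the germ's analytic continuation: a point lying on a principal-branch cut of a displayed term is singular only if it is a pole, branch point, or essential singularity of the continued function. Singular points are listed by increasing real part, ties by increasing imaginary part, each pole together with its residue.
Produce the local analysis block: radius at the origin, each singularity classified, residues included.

Radius of convergence at 0: 1.
At -1: a pole of order 1; residue -7319/8880.

Denominator factor (θ + 1): pole of order 1 at -1, modulus 1.
The radius of convergence is the smallest modulus among the singular points: 1.
At the order-1 pole -1 set g(θ) = (θ - (-1))*f(θ) = -17*θ**2/15 + 5*θ/16 + 23/37.
Simple pole: residue = g(a) at a = -1, which is -7319/8880.


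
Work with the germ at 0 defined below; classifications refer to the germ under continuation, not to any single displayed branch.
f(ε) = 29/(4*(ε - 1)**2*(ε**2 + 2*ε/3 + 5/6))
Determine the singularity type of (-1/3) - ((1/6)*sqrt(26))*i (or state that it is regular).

The point is a pole of order 1.

The denominator factor ε**2 + 2*ε/3 + 5/6 vanishes at (-1/3) - ((1/6)*sqrt(26))*i and appears to the power 1; the numerator there equals 29/4, nonzero, and no other factor vanishes.
Hence a pole whose order is the multiplicity, 1.


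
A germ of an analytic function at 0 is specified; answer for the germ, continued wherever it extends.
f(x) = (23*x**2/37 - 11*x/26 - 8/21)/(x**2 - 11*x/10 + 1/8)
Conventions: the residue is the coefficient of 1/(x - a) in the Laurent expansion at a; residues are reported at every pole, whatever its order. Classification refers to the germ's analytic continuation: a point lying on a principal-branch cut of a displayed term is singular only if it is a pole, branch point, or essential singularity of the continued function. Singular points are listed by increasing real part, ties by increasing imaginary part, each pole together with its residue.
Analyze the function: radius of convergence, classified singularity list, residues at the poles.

Denominator factor (x**2 - 11*x/10 + 1/8): discriminant 71/100, real irrational roots 11/20 + (1/20)*sqrt(71) and 11/20 - (1/20)*sqrt(71); poles of order 1, moduli 11/20 + (1/20)*sqrt(71) and 11/20 - (1/20)*sqrt(71).
The radius of convergence is the smallest modulus among the singular points: 11/20 - (1/20)*sqrt(71).
The factor x**2 - 11*x/10 + 1/8 splits as (x - a)(x - a') with a = 11/20 - (1/20)*sqrt(71), a' = 11/20 + (1/20)*sqrt(71). At the order-1 pole a set g(x) = (x - a)*f(x) = [23*x**2/37 - 11*x/26 - 8/21] / (x - a').
Simple pole: residue = g(a) at a = 11/20 - (1/20)*sqrt(71), which is 627/4810 + (636901/14343420)*sqrt(71).
The factor x**2 - 11*x/10 + 1/8 splits as (x - a)(x - a') with a = 11/20 + (1/20)*sqrt(71), a' = 11/20 - (1/20)*sqrt(71). At the order-1 pole a set g(x) = (x - a)*f(x) = [23*x**2/37 - 11*x/26 - 8/21] / (x - a').
Simple pole: residue = g(a) at a = 11/20 + (1/20)*sqrt(71), which is 627/4810 - (636901/14343420)*sqrt(71).
List the singular points by increasing real part (a conjugate pair: the negative imaginary part first).

Radius of convergence at 0: 11/20 - (1/20)*sqrt(71).
At 11/20 - (1/20)*sqrt(71): a pole of order 1; residue 627/4810 + (636901/14343420)*sqrt(71).
At 11/20 + (1/20)*sqrt(71): a pole of order 1; residue 627/4810 - (636901/14343420)*sqrt(71).


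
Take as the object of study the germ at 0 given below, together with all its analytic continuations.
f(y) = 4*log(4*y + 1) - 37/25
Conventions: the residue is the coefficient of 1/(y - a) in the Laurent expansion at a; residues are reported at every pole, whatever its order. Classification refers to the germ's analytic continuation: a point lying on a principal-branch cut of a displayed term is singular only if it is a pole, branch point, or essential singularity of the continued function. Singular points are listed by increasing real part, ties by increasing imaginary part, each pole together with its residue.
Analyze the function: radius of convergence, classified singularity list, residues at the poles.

Branch term (4)*log(1 - y/(-1/4)): its argument vanishes at y = -1/4, a logarithmic branch point, modulus 1/4.
The radius of convergence is the smallest modulus among the singular points: 1/4.

Radius of convergence at 0: 1/4.
At -1/4: a logarithmic branch point.


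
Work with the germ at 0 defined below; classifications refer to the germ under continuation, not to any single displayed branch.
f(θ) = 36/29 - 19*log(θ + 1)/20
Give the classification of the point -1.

The point is a logarithmic branch point.

The term (-19/20)*log(1 - θ/(-1)) has argument 1 - -1/(-1) = 0 at -1: a logarithmic (infinitely-sheeted) branch point; the remaining terms are analytic or single-valued there.


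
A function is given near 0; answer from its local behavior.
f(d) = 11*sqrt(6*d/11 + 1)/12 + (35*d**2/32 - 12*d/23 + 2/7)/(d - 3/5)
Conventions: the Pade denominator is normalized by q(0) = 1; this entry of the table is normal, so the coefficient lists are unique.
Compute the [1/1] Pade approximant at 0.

Taylor coefficients needed (expand at 0): a_0 = 37/84, a_1 = 1889/5796, a_2 = -2647889/1530144.
Write the denominator as Q(d) = 1 + q1*d. Requiring Q*f - P = O(d^3) with deg P <= 1 kills the coefficients of d^2..d^2 in Q*f:
  d^2: a_2 + q1*a_1 = 0, i.e. -2647889/1530144 + (1889/5796)*q1 = 0.
Solving this linear system: q1 = 2647889/498696.
The numerator is Q*f truncated at degree 1: P0 = a_0 = 37/84; P1 = a_1 + q1*a_0 = 366766541/137640096.

The Pade approximant has numerator coefficients [37/84, 366766541/137640096]; denominator coefficients [1, 2647889/498696].


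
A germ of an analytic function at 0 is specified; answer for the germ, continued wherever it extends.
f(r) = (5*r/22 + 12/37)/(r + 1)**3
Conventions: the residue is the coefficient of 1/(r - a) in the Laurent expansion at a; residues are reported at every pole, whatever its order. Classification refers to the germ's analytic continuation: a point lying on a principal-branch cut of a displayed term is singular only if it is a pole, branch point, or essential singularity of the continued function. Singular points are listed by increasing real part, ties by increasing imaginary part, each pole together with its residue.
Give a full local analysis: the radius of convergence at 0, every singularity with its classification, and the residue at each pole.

Denominator factor (r + 1)^3: pole of order 3 at -1, modulus 1.
The radius of convergence is the smallest modulus among the singular points: 1.
At the order-3 pole -1 set g(r) = (r - (-1))^3*f(r) = 5*r/22 + 12/37.
Order-3 pole: residue = g''(a)/2; g''(-1) = 0, so the residue is 0.

Radius of convergence at 0: 1.
At -1: a pole of order 3; residue 0.


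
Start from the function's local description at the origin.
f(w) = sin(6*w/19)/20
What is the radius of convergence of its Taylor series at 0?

The factor -sin(6*w/19) is entire and contributes no finite singular point.
The polynomial part has no poles.
No finite singular points: the Taylor series at 0 converges everywhere.

The radius of convergence is infinite.


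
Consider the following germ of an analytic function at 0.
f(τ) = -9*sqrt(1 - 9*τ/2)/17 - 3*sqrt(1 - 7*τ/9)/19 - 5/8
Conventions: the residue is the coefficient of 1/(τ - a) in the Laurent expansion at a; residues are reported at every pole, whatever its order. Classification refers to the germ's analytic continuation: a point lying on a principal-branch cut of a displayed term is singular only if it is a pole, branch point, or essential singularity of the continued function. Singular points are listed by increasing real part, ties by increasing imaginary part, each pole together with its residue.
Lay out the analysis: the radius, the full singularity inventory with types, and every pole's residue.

Radius of convergence at 0: 2/9.
At 2/9: an algebraic (square-root) branch point.
At 9/7: an algebraic (square-root) branch point.

Branch term (-9/17)*sqrt(1 - τ/(2/9)): its argument vanishes at τ = 2/9, a square-root branch point, modulus 2/9.
Branch term (-3/19)*sqrt(1 - τ/(9/7)): its argument vanishes at τ = 9/7, a square-root branch point, modulus 9/7.
The radius of convergence is the smallest modulus among the singular points: 2/9.
List the singular points by increasing real part (a conjugate pair: the negative imaginary part first).
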